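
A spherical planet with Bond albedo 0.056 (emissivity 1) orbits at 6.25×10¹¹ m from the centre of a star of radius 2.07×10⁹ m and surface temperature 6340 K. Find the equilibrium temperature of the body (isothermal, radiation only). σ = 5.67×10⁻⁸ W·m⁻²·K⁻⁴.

T ≈ 254 K

The star's surface emits σT_*⁴; at distance d the flux is S = σT_*⁴(R_*/d)².
S = 5.67×10⁻⁸·(6340)⁴·(2.07×10⁹/6.25×10¹¹)² = 1005 W/m².
For an isothermal sphere T⁴ = (1−a)S/(4σ) = 4.183×10⁹ K⁴.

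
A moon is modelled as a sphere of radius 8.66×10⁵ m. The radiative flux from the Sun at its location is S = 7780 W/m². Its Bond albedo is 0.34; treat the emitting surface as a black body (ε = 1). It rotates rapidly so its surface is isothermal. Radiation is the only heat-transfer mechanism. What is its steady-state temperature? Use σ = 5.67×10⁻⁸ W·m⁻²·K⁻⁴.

T ≈ 388 K

At equilibrium, absorbed power = emitted power.
Absorbing cross-section = πr² = 2.356×10¹² m²; emitting surface = 4πr² = 9.424×10¹² m² (ratio 4).
(1−a)S·A_cross = εσ·A_surf·T⁴  ⇒  T⁴ = (1−a)S/(4σ).
T⁴ = 0.660·7780/(4·5.67×10⁻⁸) = 2.264×10¹⁰ K⁴.
T = (2.264×10¹⁰)^(1/4).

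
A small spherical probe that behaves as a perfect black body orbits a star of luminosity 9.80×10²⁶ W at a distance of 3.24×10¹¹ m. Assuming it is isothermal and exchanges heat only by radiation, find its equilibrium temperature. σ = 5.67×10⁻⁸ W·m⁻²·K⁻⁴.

T ≈ 239 K

First find the stellar flux at distance d: S = L/(4πd²) = 9.80×10²⁶/(4π·(3.24×10¹¹)²) = 742.9 W/m².
For an isothermal sphere, absorbed (1−a)S·πr² = emitted σ·4πr²·T⁴, so T⁴ = (1−a)S/(4σ).
T⁴ = 1.00·742.9/(4·5.67×10⁻⁸) = 3.276×10⁹ K⁴.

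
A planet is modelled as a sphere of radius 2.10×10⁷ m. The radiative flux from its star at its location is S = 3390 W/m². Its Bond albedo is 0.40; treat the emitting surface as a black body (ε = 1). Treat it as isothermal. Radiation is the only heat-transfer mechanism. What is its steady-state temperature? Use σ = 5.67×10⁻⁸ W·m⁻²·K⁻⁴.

T ≈ 308 K

At equilibrium, absorbed power = emitted power.
Absorbing cross-section = πr² = 1.385×10¹⁵ m²; emitting surface = 4πr² = 5.542×10¹⁵ m² (ratio 4).
(1−a)S·A_cross = εσ·A_surf·T⁴  ⇒  T⁴ = (1−a)S/(4σ).
T⁴ = 0.600·3390/(4·5.67×10⁻⁸) = 8.968×10⁹ K⁴.
T = (8.968×10⁹)^(1/4).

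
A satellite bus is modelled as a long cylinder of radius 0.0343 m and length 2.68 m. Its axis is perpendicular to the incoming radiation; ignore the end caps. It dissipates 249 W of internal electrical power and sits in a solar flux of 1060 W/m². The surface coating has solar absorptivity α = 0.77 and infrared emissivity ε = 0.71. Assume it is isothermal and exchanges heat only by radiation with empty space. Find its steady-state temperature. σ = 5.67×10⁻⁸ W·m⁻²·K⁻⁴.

At steady state, absorbed solar power + internal power = radiated power.
Absorbed: α·S·A_cross = 0.77·1060·0.1838 = 150.1 W (cross-section 2rL).
Total input = 150.1 + 249 = 399.1 W.
Radiated: εσ·A_surf·T⁴ with A_surf = 2πrL = 0.5776 m².
T⁴ = 399.1/(0.71·5.67×10⁻⁸·0.5776) = 1.716×10¹⁰ K⁴.

T ≈ 362 K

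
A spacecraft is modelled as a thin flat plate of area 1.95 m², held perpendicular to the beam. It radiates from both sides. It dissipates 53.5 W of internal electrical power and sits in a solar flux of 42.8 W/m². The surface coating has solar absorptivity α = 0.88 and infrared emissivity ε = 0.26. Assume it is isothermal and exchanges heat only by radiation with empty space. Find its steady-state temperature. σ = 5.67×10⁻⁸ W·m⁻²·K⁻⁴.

At steady state, absorbed solar power + internal power = radiated power.
Absorbed: α·S·A_cross = 0.88·42.8·1.950 = 73.44 W (cross-section A).
Total input = 73.44 + 53.5 = 126.9 W.
Radiated: εσ·A_surf·T⁴ with A_surf = 2A = 3.900 m².
T⁴ = 126.9/(0.26·5.67×10⁻⁸·3.900) = 2.208×10⁹ K⁴.

T ≈ 217 K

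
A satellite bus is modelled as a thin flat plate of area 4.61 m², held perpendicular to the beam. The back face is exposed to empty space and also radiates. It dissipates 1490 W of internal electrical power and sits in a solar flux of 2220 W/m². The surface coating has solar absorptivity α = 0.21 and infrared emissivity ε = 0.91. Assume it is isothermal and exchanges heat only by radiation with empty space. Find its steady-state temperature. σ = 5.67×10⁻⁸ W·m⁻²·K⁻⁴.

T ≈ 296 K

At steady state, absorbed solar power + internal power = radiated power.
Absorbed: α·S·A_cross = 0.21·2220·4.610 = 2149 W (cross-section A).
Total input = 2149 + 1490 = 3639 W.
Radiated: εσ·A_surf·T⁴ with A_surf = 2A = 9.220 m².
T⁴ = 3639/(0.91·5.67×10⁻⁸·9.220) = 7.650×10⁹ K⁴.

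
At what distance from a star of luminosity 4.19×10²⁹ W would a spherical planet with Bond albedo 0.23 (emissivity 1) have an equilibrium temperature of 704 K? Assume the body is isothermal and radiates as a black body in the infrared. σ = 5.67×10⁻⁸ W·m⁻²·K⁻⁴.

d ≈ 6.79×10¹¹ m

For an isothermal black-emitting sphere, (1−a)S·πr² = σ·4πr²·T⁴ ⇒ S = 4σT⁴/(1−a).
S = 4·5.67×10⁻⁸·(704)⁴/0.770 = 72350 W/m².
Flux falls as S = L/(4πd²), so d = √(L/(4πS)) = √(4.19×10²⁹/(4π·72350)).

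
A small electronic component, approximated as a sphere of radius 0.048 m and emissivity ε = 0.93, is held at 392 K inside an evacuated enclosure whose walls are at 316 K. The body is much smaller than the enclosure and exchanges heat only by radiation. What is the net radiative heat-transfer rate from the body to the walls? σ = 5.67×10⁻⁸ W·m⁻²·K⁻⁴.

For a small grey body in a large enclosure: P_net = εσA(T_body⁴ − T_wall⁴).
A = 4πr² = 0.02895 m²; T_body⁴ − T_wall⁴ = 2.361×10¹⁰ − 9.971×10⁹ = 1.364×10¹⁰ K⁴.
|P_net| = 0.93·5.67×10⁻⁸·0.02895·1.364×10¹⁰.

P_net ≈ 20.8 W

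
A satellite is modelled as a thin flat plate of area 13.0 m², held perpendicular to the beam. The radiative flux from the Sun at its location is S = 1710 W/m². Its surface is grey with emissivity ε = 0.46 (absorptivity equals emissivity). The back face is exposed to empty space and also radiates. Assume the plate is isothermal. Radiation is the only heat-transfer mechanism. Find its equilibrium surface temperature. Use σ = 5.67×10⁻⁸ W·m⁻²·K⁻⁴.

T ≈ 350 K

At equilibrium, absorbed power = emitted power.
Absorbing cross-section = A = 13.00 m²; emitting surface = 2A = 26.00 m² (ratio 2).
εS·A_cross = εσ·A_surf·T⁴  ⇒  T⁴ = S/(2σ)   (ε cancels).
T⁴ = 1710/(2·5.67×10⁻⁸) = 1.508×10¹⁰ K⁴.
T = (1.508×10¹⁰)^(1/4).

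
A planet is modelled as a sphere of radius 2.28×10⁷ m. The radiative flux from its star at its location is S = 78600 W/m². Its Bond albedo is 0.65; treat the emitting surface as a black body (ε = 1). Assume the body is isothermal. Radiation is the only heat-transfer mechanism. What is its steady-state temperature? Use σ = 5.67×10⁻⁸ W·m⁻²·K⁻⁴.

At equilibrium, absorbed power = emitted power.
Absorbing cross-section = πr² = 1.633×10¹⁵ m²; emitting surface = 4πr² = 6.533×10¹⁵ m² (ratio 4).
(1−a)S·A_cross = εσ·A_surf·T⁴  ⇒  T⁴ = (1−a)S/(4σ).
T⁴ = 0.350·78600/(4·5.67×10⁻⁸) = 1.213×10¹¹ K⁴.
T = (1.213×10¹¹)^(1/4).

T ≈ 590 K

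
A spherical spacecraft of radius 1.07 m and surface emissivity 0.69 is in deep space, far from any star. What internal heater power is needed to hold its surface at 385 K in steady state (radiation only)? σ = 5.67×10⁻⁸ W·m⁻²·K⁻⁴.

P ≈ 12400 W

P = εσ·4πr²·T⁴.
4πr² = 14.39 m²; T⁴ = 2.197×10¹⁰ K⁴.
P = 0.69·5.67×10⁻⁸·14.39·2.197×10¹⁰.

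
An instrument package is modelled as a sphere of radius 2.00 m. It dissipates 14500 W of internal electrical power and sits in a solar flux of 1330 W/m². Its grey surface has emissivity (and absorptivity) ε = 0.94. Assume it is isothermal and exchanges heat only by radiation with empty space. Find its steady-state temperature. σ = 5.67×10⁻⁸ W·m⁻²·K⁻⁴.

T ≈ 326 K

At steady state, absorbed solar power + internal power = radiated power.
Absorbed: α·S·A_cross = 0.94·1330·12.57 = 15710 W (cross-section πr²).
Total input = 15710 + 14500 = 30210 W.
Radiated: εσ·A_surf·T⁴ with A_surf = 4πr² = 50.27 m².
T⁴ = 30210/(0.94·5.67×10⁻⁸·50.27) = 1.128×10¹⁰ K⁴.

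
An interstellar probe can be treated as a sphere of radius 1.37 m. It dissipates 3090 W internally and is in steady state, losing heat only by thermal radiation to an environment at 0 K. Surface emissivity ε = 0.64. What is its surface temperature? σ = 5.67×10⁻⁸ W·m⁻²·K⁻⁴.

T ≈ 245 K

Steady state: internal power = radiated power, P = εσA T⁴.
Radiating area A = 4πr² = 23.59 m².
T⁴ = P/(εσA) = 3090/(0.64·5.67×10⁻⁸·23.59) = 3.610×10⁹ K⁴.
T = (3.610×10⁹)^(1/4).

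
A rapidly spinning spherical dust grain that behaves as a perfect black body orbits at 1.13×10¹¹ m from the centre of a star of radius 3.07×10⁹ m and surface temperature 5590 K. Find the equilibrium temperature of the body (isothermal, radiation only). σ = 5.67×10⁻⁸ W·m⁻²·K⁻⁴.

The star's surface emits σT_*⁴; at distance d the flux is S = σT_*⁴(R_*/d)².
S = 5.67×10⁻⁸·(5590)⁴·(3.07×10⁹/1.13×10¹¹)² = 40860 W/m².
For an isothermal sphere T⁴ = (1−a)S/(4σ) = 1.802×10¹¹ K⁴.

T ≈ 652 K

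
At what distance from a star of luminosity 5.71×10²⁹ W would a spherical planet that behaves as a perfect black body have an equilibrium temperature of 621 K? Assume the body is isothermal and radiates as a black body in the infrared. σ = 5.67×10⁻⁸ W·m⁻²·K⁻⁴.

d ≈ 1.16×10¹² m

For an isothermal black-emitting sphere, (1−a)S·πr² = σ·4πr²·T⁴ ⇒ S = 4σT⁴/(1−a).
S = 4·5.67×10⁻⁸·(621)⁴/1.00 = 33730 W/m².
Flux falls as S = L/(4πd²), so d = √(L/(4πS)) = √(5.71×10²⁹/(4π·33730)).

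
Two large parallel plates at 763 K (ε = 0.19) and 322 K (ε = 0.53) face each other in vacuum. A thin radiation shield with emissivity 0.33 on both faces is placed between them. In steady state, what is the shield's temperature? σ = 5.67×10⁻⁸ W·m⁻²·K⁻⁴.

In steady state the net flux on the hot side equals that on the cold side.
σ(T₁⁴−T_s⁴)/D₁ = σ(T_s⁴−T₂⁴)/D₂, with D₁ = 1/ε₁+1/ε_s−1 = 7.293, D₂ = 1/ε_s+1/ε₂−1 = 3.917.
Solve for T_s⁴: T_s⁴ = (D₂·T₁⁴ + D₁·T₂⁴)/(D₁+D₂) = 1.254×10¹¹ K⁴.

T_s ≈ 595 K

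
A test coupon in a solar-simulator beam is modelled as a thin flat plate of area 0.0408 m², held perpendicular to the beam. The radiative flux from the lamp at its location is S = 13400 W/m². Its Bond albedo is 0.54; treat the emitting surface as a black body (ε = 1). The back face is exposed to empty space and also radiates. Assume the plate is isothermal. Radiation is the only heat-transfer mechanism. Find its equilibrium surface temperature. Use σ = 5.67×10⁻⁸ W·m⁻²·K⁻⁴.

At equilibrium, absorbed power = emitted power.
Absorbing cross-section = A = 0.04080 m²; emitting surface = 2A = 0.08160 m² (ratio 2).
(1−a)S·A_cross = εσ·A_surf·T⁴  ⇒  T⁴ = (1−a)S/(2σ).
T⁴ = 0.460·13400/(2·5.67×10⁻⁸) = 5.436×10¹⁰ K⁴.
T = (5.436×10¹⁰)^(1/4).

T ≈ 483 K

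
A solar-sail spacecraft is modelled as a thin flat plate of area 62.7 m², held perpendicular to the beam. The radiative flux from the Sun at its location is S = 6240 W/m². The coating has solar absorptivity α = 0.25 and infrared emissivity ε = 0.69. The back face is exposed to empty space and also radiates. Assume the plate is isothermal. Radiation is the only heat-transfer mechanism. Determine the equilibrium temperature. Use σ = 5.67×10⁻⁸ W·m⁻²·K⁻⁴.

T ≈ 376 K

At equilibrium, absorbed power = emitted power.
Absorbing cross-section = A = 62.70 m²; emitting surface = 2A = 125.4 m² (ratio 2).
αS·A_cross = εσ·A_surf·T⁴  ⇒  T⁴ = αS/(ε·2σ).
T⁴ = 0.250·6240/(0.69·2·5.67×10⁻⁸) = 1.994×10¹⁰ K⁴.
T = (1.994×10¹⁰)^(1/4).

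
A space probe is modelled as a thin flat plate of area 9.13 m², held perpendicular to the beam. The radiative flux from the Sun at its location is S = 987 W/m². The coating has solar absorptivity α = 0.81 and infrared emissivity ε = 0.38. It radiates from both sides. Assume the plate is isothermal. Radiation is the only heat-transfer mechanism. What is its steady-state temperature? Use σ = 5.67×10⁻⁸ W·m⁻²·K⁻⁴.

T ≈ 369 K

At equilibrium, absorbed power = emitted power.
Absorbing cross-section = A = 9.130 m²; emitting surface = 2A = 18.26 m² (ratio 2).
αS·A_cross = εσ·A_surf·T⁴  ⇒  T⁴ = αS/(ε·2σ).
T⁴ = 0.810·987/(0.38·2·5.67×10⁻⁸) = 1.855×10¹⁰ K⁴.
T = (1.855×10¹⁰)^(1/4).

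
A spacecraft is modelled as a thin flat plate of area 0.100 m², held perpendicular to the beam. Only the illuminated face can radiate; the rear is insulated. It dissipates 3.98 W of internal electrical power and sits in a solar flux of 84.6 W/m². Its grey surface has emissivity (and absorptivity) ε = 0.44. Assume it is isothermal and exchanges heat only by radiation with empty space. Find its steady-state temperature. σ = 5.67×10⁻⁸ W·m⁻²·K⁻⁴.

T ≈ 236 K

At steady state, absorbed solar power + internal power = radiated power.
Absorbed: α·S·A_cross = 0.44·84.6·0.1000 = 3.722 W (cross-section A).
Total input = 3.722 + 3.98 = 7.702 W.
Radiated: εσ·A_surf·T⁴ with A_surf = A = 0.1000 m².
T⁴ = 7.702/(0.44·5.67×10⁻⁸·0.1000) = 3.087×10⁹ K⁴.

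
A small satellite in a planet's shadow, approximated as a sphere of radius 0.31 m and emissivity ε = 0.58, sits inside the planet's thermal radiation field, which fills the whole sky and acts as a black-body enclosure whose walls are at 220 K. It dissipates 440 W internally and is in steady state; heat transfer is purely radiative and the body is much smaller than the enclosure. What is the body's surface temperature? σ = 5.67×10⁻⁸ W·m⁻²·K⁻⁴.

For a small grey body in a large enclosure, net radiated power = εσA(T⁴ − T_w⁴).
Steady state: P = εσA(T⁴ − T_w⁴) with A = 4πr² = 1.208 m².
T⁴ = P/(εσA) + T_w⁴ = 440/(0.58·5.67×10⁻⁸·1.208) + (220)⁴
    = 1.108×10¹⁰ + 2.343×10⁹ = 1.342×10¹⁰ K⁴.

T ≈ 340 K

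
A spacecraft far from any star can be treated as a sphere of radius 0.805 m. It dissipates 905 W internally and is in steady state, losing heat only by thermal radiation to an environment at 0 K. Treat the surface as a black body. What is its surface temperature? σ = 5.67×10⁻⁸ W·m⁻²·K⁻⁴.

T ≈ 210 K

Steady state: internal power = radiated power, P = εσA T⁴.
Radiating area A = 4πr² = 8.143 m².
T⁴ = P/(εσA) = 905/(1.0·5.67×10⁻⁸·8.143) = 1.960×10⁹ K⁴.
T = (1.960×10⁹)^(1/4).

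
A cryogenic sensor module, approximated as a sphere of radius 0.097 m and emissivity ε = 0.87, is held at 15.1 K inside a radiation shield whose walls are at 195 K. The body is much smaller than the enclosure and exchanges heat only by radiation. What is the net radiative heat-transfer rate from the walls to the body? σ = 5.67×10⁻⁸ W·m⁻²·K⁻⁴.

P_net ≈ 8.43 W

For a small grey body in a large enclosure: P_net = εσA(T_body⁴ − T_wall⁴).
A = 4πr² = 0.1182 m²; T_body⁴ − T_wall⁴ = 51990 − 1.446×10⁹ = -1.446×10⁹ K⁴.
|P_net| = 0.87·5.67×10⁻⁸·0.1182·1.446×10⁹.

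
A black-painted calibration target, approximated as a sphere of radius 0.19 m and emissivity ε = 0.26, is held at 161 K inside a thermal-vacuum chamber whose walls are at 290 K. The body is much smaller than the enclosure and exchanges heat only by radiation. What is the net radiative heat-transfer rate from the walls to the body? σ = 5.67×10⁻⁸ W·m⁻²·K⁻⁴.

P_net ≈ 42.8 W

For a small grey body in a large enclosure: P_net = εσA(T_body⁴ − T_wall⁴).
A = 4πr² = 0.4536 m²; T_body⁴ − T_wall⁴ = 6.719×10⁸ − 7.073×10⁹ = -6.401×10⁹ K⁴.
|P_net| = 0.26·5.67×10⁻⁸·0.4536·6.401×10⁹.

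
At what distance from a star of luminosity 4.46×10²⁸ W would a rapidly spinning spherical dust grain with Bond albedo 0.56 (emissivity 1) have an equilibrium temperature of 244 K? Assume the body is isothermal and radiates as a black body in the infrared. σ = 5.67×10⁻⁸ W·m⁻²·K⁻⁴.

d ≈ 1.39×10¹² m

For an isothermal black-emitting sphere, (1−a)S·πr² = σ·4πr²·T⁴ ⇒ S = 4σT⁴/(1−a).
S = 4·5.67×10⁻⁸·(244)⁴/0.440 = 1827 W/m².
Flux falls as S = L/(4πd²), so d = √(L/(4πS)) = √(4.46×10²⁸/(4π·1827)).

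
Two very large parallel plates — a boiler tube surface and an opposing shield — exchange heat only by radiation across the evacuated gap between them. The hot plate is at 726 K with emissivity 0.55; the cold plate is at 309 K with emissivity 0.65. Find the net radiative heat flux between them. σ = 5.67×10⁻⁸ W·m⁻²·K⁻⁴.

For two infinite grey parallel plates, q = σ(T₁⁴ − T₂⁴)/(1/ε₁ + 1/ε₂ − 1).
T₁⁴ − T₂⁴ = 2.778×10¹¹ − 9.117×10⁹ = 2.687×10¹¹ K⁴.
1/ε₁ + 1/ε₂ − 1 = 1.818 + 1.538 − 1 = 2.357.
q = 5.67×10⁻⁸ × 2.687×10¹¹ / 2.357.

q ≈ 6460 W/m²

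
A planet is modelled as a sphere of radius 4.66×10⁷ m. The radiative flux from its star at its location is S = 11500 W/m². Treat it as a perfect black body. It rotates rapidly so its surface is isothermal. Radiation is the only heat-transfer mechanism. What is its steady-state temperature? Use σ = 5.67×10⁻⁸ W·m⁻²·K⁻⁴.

At equilibrium, absorbed power = emitted power.
Absorbing cross-section = πr² = 6.822×10¹⁵ m²; emitting surface = 4πr² = 2.729×10¹⁶ m² (ratio 4).
S·A_cross = εσ·A_surf·T⁴  ⇒  T⁴ = S/(4σ).
T⁴ = 1.00·11500/(4·5.67×10⁻⁸) = 5.071×10¹⁰ K⁴.
T = (5.071×10¹⁰)^(1/4).

T ≈ 475 K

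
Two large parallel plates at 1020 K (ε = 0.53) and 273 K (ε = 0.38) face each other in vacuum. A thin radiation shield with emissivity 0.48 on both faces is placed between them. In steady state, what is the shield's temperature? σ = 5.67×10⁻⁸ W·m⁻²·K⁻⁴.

In steady state the net flux on the hot side equals that on the cold side.
σ(T₁⁴−T_s⁴)/D₁ = σ(T_s⁴−T₂⁴)/D₂, with D₁ = 1/ε₁+1/ε_s−1 = 2.970, D₂ = 1/ε_s+1/ε₂−1 = 3.715.
Solve for T_s⁴: T_s⁴ = (D₂·T₁⁴ + D₁·T₂⁴)/(D₁+D₂) = 6.040×10¹¹ K⁴.

T_s ≈ 882 K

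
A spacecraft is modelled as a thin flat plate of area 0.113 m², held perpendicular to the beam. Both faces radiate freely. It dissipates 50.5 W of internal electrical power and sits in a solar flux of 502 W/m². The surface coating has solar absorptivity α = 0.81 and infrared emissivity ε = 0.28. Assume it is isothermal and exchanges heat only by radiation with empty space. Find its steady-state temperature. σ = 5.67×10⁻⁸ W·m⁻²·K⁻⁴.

At steady state, absorbed solar power + internal power = radiated power.
Absorbed: α·S·A_cross = 0.81·502·0.1130 = 45.95 W (cross-section A).
Total input = 45.95 + 50.5 = 96.45 W.
Radiated: εσ·A_surf·T⁴ with A_surf = 2A = 0.2260 m².
T⁴ = 96.45/(0.28·5.67×10⁻⁸·0.2260) = 2.688×10¹⁰ K⁴.

T ≈ 405 K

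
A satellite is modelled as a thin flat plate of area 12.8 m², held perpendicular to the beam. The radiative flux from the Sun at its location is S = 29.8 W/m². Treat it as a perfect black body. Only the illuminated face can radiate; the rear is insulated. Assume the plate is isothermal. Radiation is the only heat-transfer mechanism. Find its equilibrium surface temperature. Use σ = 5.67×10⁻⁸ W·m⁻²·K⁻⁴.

At equilibrium, absorbed power = emitted power.
Absorbing cross-section = A = 12.80 m²; emitting surface = A = 12.80 m² (ratio 1).
S·A_cross = εσ·A_surf·T⁴  ⇒  T⁴ = S/(1σ).
T⁴ = 1.00·29.8/(1·5.67×10⁻⁸) = 5.256×10⁸ K⁴.
T = (5.256×10⁸)^(1/4).

T ≈ 151 K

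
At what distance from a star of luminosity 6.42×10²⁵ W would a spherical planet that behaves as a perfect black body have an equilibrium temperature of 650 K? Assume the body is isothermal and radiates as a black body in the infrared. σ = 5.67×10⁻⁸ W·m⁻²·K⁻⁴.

For an isothermal black-emitting sphere, (1−a)S·πr² = σ·4πr²·T⁴ ⇒ S = 4σT⁴/(1−a).
S = 4·5.67×10⁻⁸·(650)⁴/1.00 = 40490 W/m².
Flux falls as S = L/(4πd²), so d = √(L/(4πS)) = √(6.42×10²⁵/(4π·40490)).

d ≈ 1.12×10¹⁰ m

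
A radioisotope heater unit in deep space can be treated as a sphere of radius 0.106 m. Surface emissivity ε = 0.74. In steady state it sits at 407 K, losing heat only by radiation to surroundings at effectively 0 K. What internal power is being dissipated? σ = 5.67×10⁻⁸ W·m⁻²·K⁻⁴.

Steady state: P = εσA T⁴.
A = 4πr² = 0.1412 m²; T⁴ = (407)⁴ = 2.744×10¹⁰ K⁴.
P = 0.74 × 5.67×10⁻⁸ × 0.1412 × 2.744×10¹⁰.

P ≈ 163 W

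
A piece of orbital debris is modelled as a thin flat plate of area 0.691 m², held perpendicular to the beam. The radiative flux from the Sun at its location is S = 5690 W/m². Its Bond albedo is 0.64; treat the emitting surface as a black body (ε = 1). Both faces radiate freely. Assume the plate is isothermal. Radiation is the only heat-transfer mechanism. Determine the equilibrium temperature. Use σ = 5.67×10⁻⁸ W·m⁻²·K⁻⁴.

T ≈ 367 K

At equilibrium, absorbed power = emitted power.
Absorbing cross-section = A = 0.6910 m²; emitting surface = 2A = 1.382 m² (ratio 2).
(1−a)S·A_cross = εσ·A_surf·T⁴  ⇒  T⁴ = (1−a)S/(2σ).
T⁴ = 0.360·5690/(2·5.67×10⁻⁸) = 1.806×10¹⁰ K⁴.
T = (1.806×10¹⁰)^(1/4).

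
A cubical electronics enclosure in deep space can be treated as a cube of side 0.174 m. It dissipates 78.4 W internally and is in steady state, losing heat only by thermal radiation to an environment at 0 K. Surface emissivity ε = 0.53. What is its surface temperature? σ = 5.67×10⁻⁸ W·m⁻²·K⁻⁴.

Steady state: internal power = radiated power, P = εσA T⁴.
Radiating area A = 6L² = 0.1817 m².
T⁴ = P/(εσA) = 78.4/(0.53·5.67×10⁻⁸·0.1817) = 1.436×10¹⁰ K⁴.
T = (1.436×10¹⁰)^(1/4).

T ≈ 346 K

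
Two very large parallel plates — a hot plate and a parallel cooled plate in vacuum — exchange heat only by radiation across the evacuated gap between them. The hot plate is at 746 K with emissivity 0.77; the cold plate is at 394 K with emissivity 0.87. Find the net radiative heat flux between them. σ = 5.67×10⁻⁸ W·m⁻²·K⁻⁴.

For two infinite grey parallel plates, q = σ(T₁⁴ − T₂⁴)/(1/ε₁ + 1/ε₂ − 1).
T₁⁴ − T₂⁴ = 3.097×10¹¹ − 2.410×10¹⁰ = 2.856×10¹¹ K⁴.
1/ε₁ + 1/ε₂ − 1 = 1.299 + 1.149 − 1 = 1.448.
q = 5.67×10⁻⁸ × 2.856×10¹¹ / 1.448.

q ≈ 11200 W/m²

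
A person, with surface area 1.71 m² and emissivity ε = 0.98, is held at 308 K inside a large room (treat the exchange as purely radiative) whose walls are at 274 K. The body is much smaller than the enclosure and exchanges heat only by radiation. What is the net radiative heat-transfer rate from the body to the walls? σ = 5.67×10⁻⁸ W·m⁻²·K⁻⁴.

For a small grey body in a large enclosure: P_net = εσA(T_body⁴ − T_wall⁴).
A = 1.71 m²; T_body⁴ − T_wall⁴ = 8.999×10⁹ − 5.636×10⁹ = 3.363×10⁹ K⁴.
|P_net| = 0.98·5.67×10⁻⁸·1.710·3.363×10⁹.

P_net ≈ 320 W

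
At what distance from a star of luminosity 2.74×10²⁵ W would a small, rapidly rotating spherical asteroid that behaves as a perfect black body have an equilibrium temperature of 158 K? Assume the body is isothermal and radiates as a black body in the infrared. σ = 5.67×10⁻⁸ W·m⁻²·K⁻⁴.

d ≈ 1.24×10¹¹ m

For an isothermal black-emitting sphere, (1−a)S·πr² = σ·4πr²·T⁴ ⇒ S = 4σT⁴/(1−a).
S = 4·5.67×10⁻⁸·(158)⁴/1.00 = 141.3 W/m².
Flux falls as S = L/(4πd²), so d = √(L/(4πS)) = √(2.74×10²⁵/(4π·141.3)).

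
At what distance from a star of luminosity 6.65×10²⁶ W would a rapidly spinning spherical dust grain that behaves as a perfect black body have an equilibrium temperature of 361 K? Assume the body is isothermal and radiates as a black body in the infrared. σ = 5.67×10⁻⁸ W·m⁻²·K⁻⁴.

d ≈ 1.17×10¹¹ m

For an isothermal black-emitting sphere, (1−a)S·πr² = σ·4πr²·T⁴ ⇒ S = 4σT⁴/(1−a).
S = 4·5.67×10⁻⁸·(361)⁴/1.00 = 3852 W/m².
Flux falls as S = L/(4πd²), so d = √(L/(4πS)) = √(6.65×10²⁶/(4π·3852)).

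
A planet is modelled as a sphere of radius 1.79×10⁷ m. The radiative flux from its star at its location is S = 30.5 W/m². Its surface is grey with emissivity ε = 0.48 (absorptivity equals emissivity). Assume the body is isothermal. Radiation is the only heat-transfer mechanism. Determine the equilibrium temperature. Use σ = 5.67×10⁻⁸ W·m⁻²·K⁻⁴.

T ≈ 108 K

At equilibrium, absorbed power = emitted power.
Absorbing cross-section = πr² = 1.007×10¹⁵ m²; emitting surface = 4πr² = 4.026×10¹⁵ m² (ratio 4).
εS·A_cross = εσ·A_surf·T⁴  ⇒  T⁴ = S/(4σ)   (ε cancels).
T⁴ = 30.5/(4·5.67×10⁻⁸) = 1.345×10⁸ K⁴.
T = (1.345×10⁸)^(1/4).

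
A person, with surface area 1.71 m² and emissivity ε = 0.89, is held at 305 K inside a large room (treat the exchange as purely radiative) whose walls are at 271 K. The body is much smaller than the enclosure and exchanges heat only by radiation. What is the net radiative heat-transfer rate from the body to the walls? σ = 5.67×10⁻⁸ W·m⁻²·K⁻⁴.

For a small grey body in a large enclosure: P_net = εσA(T_body⁴ − T_wall⁴).
A = 1.71 m²; T_body⁴ − T_wall⁴ = 8.654×10⁹ − 5.394×10⁹ = 3.260×10⁹ K⁴.
|P_net| = 0.89·5.67×10⁻⁸·1.710·3.260×10⁹.

P_net ≈ 281 W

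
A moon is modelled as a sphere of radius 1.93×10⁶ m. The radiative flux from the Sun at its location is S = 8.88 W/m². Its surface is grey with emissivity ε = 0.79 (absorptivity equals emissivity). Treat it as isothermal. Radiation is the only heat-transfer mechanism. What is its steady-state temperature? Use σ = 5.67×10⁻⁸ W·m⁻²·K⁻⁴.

At equilibrium, absorbed power = emitted power.
Absorbing cross-section = πr² = 1.170×10¹³ m²; emitting surface = 4πr² = 4.681×10¹³ m² (ratio 4).
εS·A_cross = εσ·A_surf·T⁴  ⇒  T⁴ = S/(4σ)   (ε cancels).
T⁴ = 8.88/(4·5.67×10⁻⁸) = 3.915×10⁷ K⁴.
T = (3.915×10⁷)^(1/4).

T ≈ 79.1 K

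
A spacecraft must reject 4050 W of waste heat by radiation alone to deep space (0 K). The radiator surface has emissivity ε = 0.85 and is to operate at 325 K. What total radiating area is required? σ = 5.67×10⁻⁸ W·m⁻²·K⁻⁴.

A ≈ 7.53 m²

P = εσA T⁴ ⇒ A = P/(εσT⁴).
T⁴ = 1.116×10¹⁰ K⁴.
A = 4050/(0.85 × 5.67×10⁻⁸ × 1.116×10¹⁰).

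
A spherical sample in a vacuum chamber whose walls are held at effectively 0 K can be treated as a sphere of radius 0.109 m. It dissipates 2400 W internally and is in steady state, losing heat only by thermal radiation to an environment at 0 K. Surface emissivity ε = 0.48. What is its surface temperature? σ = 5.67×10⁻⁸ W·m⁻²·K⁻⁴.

T ≈ 877 K

Steady state: internal power = radiated power, P = εσA T⁴.
Radiating area A = 4πr² = 0.1493 m².
T⁴ = P/(εσA) = 2400/(0.48·5.67×10⁻⁸·0.1493) = 5.906×10¹¹ K⁴.
T = (5.906×10¹¹)^(1/4).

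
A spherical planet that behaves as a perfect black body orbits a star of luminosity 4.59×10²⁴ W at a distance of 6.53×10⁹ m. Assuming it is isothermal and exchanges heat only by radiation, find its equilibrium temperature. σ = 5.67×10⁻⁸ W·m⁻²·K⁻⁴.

T ≈ 441 K

First find the stellar flux at distance d: S = L/(4πd²) = 4.59×10²⁴/(4π·(6.53×10⁹)²) = 8566 W/m².
For an isothermal sphere, absorbed (1−a)S·πr² = emitted σ·4πr²·T⁴, so T⁴ = (1−a)S/(4σ).
T⁴ = 1.00·8566/(4·5.67×10⁻⁸) = 3.777×10¹⁰ K⁴.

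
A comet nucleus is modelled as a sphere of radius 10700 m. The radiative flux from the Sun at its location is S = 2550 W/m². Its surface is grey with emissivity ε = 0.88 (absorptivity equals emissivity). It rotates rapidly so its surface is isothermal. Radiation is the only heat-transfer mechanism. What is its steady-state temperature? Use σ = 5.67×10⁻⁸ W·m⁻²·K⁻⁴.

At equilibrium, absorbed power = emitted power.
Absorbing cross-section = πr² = 3.597×10⁸ m²; emitting surface = 4πr² = 1.439×10⁹ m² (ratio 4).
εS·A_cross = εσ·A_surf·T⁴  ⇒  T⁴ = S/(4σ)   (ε cancels).
T⁴ = 2550/(4·5.67×10⁻⁸) = 1.124×10¹⁰ K⁴.
T = (1.124×10¹⁰)^(1/4).

T ≈ 326 K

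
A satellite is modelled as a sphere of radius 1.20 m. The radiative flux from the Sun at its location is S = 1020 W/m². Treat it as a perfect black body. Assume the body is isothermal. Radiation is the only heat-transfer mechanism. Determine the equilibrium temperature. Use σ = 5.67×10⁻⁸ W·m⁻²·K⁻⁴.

At equilibrium, absorbed power = emitted power.
Absorbing cross-section = πr² = 4.524 m²; emitting surface = 4πr² = 18.10 m² (ratio 4).
S·A_cross = εσ·A_surf·T⁴  ⇒  T⁴ = S/(4σ).
T⁴ = 1.00·1020/(4·5.67×10⁻⁸) = 4.497×10⁹ K⁴.
T = (4.497×10⁹)^(1/4).

T ≈ 259 K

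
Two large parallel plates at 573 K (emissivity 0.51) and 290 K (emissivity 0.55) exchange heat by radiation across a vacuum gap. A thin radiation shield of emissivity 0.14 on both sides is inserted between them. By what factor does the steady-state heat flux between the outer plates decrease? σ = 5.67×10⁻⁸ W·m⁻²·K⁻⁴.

Without shield: q₀ = σΔ(T⁴)/(1/ε₁+1/ε₂−1) with denominator 2.779.
With shield the two gaps are in series; the resistances add: (1/ε₁+1/ε_s−1)+(1/ε_s+1/ε₂−1) = 8.104+7.961 = 16.06.
Heat-flux ratio q₀/q = 16.06/2.779.

factor ≈ 5.78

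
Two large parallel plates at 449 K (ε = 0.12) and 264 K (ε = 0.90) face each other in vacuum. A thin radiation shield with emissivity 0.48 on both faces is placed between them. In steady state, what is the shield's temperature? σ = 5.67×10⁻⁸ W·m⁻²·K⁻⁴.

T_s ≈ 328 K

In steady state the net flux on the hot side equals that on the cold side.
σ(T₁⁴−T_s⁴)/D₁ = σ(T_s⁴−T₂⁴)/D₂, with D₁ = 1/ε₁+1/ε_s−1 = 9.417, D₂ = 1/ε_s+1/ε₂−1 = 2.194.
Solve for T_s⁴: T_s⁴ = (D₂·T₁⁴ + D₁·T₂⁴)/(D₁+D₂) = 1.162×10¹⁰ K⁴.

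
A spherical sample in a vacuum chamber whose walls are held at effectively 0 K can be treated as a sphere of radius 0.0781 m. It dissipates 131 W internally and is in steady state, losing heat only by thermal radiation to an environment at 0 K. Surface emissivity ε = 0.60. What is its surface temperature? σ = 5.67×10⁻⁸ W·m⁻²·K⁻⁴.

Steady state: internal power = radiated power, P = εσA T⁴.
Radiating area A = 4πr² = 0.07665 m².
T⁴ = P/(εσA) = 131/(0.60·5.67×10⁻⁸·0.07665) = 5.024×10¹⁰ K⁴.
T = (5.024×10¹⁰)^(1/4).

T ≈ 473 K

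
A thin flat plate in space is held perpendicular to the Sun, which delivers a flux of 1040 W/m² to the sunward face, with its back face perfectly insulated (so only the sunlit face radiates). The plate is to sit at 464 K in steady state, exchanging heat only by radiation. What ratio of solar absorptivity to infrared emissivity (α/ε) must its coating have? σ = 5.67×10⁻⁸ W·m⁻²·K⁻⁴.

Balance: αS·A = εσ·1A·T⁴ ⇒ α/ε = σT⁴/S.
α/ε = 5.67×10⁻⁸·(464)⁴/1040 = 5.67×10⁻⁸·4.635×10¹⁰/1040.

α/ε ≈ 2.53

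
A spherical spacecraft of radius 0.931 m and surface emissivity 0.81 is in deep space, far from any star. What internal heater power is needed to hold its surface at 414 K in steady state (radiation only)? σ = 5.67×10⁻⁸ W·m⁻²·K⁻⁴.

P = εσ·4πr²·T⁴.
4πr² = 10.89 m²; T⁴ = 2.938×10¹⁰ K⁴.
P = 0.81·5.67×10⁻⁸·10.89·2.938×10¹⁰.

P ≈ 14700 W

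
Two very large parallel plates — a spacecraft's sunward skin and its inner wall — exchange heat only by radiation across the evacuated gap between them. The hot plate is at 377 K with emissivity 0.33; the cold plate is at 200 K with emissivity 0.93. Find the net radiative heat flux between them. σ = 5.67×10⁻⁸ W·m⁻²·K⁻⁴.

For two infinite grey parallel plates, q = σ(T₁⁴ − T₂⁴)/(1/ε₁ + 1/ε₂ − 1).
T₁⁴ − T₂⁴ = 2.020×10¹⁰ − 1.600×10⁹ = 1.860×10¹⁰ K⁴.
1/ε₁ + 1/ε₂ − 1 = 3.030 + 1.075 − 1 = 3.106.
q = 5.67×10⁻⁸ × 1.860×10¹⁰ / 3.106.

q ≈ 340 W/m²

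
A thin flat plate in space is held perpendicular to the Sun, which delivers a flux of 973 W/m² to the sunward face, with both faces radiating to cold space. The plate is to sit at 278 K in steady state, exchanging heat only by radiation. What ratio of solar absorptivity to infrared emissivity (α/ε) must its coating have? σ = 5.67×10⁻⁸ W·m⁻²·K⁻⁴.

Balance: αS·A = εσ·2A·T⁴ ⇒ α/ε = 2σT⁴/S.
α/ε = 2·5.67×10⁻⁸·(278)⁴/973 = 2·5.67×10⁻⁸·5.973×10⁹/973.

α/ε ≈ 0.696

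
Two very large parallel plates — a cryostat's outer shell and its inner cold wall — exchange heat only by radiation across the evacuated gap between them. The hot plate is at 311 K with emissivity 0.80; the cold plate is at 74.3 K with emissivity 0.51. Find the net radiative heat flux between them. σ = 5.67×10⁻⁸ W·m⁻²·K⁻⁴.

For two infinite grey parallel plates, q = σ(T₁⁴ − T₂⁴)/(1/ε₁ + 1/ε₂ − 1).
T₁⁴ − T₂⁴ = 9.355×10⁹ − 3.048×10⁷ = 9.324×10⁹ K⁴.
1/ε₁ + 1/ε₂ − 1 = 1.250 + 1.961 − 1 = 2.211.
q = 5.67×10⁻⁸ × 9.324×10⁹ / 2.211.

q ≈ 239 W/m²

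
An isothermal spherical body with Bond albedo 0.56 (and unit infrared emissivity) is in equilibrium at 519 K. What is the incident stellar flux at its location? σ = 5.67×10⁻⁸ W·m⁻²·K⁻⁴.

S ≈ 37400 W/m²

(1−a)S·πr² = σ·4πr²·T⁴ ⇒ S = 4σT⁴/(1−a).
S = 4·5.67×10⁻⁸·7.256×10¹⁰/0.440.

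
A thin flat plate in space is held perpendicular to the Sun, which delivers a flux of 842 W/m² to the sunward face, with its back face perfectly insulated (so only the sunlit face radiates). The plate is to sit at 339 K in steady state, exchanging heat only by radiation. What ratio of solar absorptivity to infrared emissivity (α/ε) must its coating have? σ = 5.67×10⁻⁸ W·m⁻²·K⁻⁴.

Balance: αS·A = εσ·1A·T⁴ ⇒ α/ε = σT⁴/S.
α/ε = 5.67×10⁻⁸·(339)⁴/842 = 5.67×10⁻⁸·1.321×10¹⁰/842.

α/ε ≈ 0.889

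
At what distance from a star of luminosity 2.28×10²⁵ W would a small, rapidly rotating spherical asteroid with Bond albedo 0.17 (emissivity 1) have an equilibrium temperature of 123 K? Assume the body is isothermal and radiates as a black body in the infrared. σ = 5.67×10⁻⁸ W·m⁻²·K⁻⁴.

For an isothermal black-emitting sphere, (1−a)S·πr² = σ·4πr²·T⁴ ⇒ S = 4σT⁴/(1−a).
S = 4·5.67×10⁻⁸·(123)⁴/0.830 = 62.54 W/m².
Flux falls as S = L/(4πd²), so d = √(L/(4πS)) = √(2.28×10²⁵/(4π·62.54)).

d ≈ 1.70×10¹¹ m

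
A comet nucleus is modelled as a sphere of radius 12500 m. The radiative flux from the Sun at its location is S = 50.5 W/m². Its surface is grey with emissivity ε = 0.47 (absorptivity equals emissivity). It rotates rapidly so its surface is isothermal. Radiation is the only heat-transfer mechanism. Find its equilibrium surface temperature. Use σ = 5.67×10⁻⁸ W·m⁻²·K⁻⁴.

T ≈ 122 K

At equilibrium, absorbed power = emitted power.
Absorbing cross-section = πr² = 4.909×10⁸ m²; emitting surface = 4πr² = 1.963×10⁹ m² (ratio 4).
εS·A_cross = εσ·A_surf·T⁴  ⇒  T⁴ = S/(4σ)   (ε cancels).
T⁴ = 50.5/(4·5.67×10⁻⁸) = 2.227×10⁸ K⁴.
T = (2.227×10⁸)^(1/4).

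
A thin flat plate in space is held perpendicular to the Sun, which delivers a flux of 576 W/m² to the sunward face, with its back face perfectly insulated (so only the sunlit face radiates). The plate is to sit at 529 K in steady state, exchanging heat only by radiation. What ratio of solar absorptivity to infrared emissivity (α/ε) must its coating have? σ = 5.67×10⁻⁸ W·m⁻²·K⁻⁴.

α/ε ≈ 7.71

Balance: αS·A = εσ·1A·T⁴ ⇒ α/ε = σT⁴/S.
α/ε = 5.67×10⁻⁸·(529)⁴/576 = 5.67×10⁻⁸·7.831×10¹⁰/576.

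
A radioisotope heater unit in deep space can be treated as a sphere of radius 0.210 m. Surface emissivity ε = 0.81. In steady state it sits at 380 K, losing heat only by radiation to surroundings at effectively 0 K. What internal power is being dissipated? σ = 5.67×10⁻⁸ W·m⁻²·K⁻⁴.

Steady state: P = εσA T⁴.
A = 4πr² = 0.5542 m²; T⁴ = (380)⁴ = 2.085×10¹⁰ K⁴.
P = 0.81 × 5.67×10⁻⁸ × 0.5542 × 2.085×10¹⁰.

P ≈ 531 W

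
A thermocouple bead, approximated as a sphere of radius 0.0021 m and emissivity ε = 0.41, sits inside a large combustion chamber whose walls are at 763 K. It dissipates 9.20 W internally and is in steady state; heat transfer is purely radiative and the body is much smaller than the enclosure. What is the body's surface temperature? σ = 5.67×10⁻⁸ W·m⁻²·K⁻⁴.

T ≈ 1650 K

For a small grey body in a large enclosure, net radiated power = εσA(T⁴ − T_w⁴).
Steady state: P = εσA(T⁴ − T_w⁴) with A = 4πr² = 5.542×10⁻⁵ m².
T⁴ = P/(εσA) + T_w⁴ = 9.20/(0.41·5.67×10⁻⁸·5.542×10⁻⁵) + (763)⁴
    = 7.141×10¹² + 3.389×10¹¹ = 7.480×10¹² K⁴.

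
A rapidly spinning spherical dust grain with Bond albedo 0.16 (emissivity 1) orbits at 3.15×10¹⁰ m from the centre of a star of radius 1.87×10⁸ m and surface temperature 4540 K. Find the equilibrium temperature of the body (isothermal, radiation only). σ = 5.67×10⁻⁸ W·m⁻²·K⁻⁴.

T ≈ 237 K

The star's surface emits σT_*⁴; at distance d the flux is S = σT_*⁴(R_*/d)².
S = 5.67×10⁻⁸·(4540)⁴·(1.87×10⁸/3.15×10¹⁰)² = 848.9 W/m².
For an isothermal sphere T⁴ = (1−a)S/(4σ) = 3.144×10⁹ K⁴.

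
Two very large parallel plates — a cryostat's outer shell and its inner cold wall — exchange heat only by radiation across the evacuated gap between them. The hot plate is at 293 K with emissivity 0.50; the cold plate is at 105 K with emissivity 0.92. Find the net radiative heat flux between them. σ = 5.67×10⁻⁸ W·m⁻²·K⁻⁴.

For two infinite grey parallel plates, q = σ(T₁⁴ − T₂⁴)/(1/ε₁ + 1/ε₂ − 1).
T₁⁴ − T₂⁴ = 7.370×10⁹ − 1.216×10⁸ = 7.249×10⁹ K⁴.
1/ε₁ + 1/ε₂ − 1 = 2.000 + 1.087 − 1 = 2.087.
q = 5.67×10⁻⁸ × 7.249×10⁹ / 2.087.

q ≈ 197 W/m²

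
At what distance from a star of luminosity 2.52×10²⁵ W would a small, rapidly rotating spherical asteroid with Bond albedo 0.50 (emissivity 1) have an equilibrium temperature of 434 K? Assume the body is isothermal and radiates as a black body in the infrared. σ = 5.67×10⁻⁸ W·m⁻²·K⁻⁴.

d ≈ 1.12×10¹⁰ m

For an isothermal black-emitting sphere, (1−a)S·πr² = σ·4πr²·T⁴ ⇒ S = 4σT⁴/(1−a).
S = 4·5.67×10⁻⁸·(434)⁴/0.500 = 16090 W/m².
Flux falls as S = L/(4πd²), so d = √(L/(4πS)) = √(2.52×10²⁵/(4π·16090)).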